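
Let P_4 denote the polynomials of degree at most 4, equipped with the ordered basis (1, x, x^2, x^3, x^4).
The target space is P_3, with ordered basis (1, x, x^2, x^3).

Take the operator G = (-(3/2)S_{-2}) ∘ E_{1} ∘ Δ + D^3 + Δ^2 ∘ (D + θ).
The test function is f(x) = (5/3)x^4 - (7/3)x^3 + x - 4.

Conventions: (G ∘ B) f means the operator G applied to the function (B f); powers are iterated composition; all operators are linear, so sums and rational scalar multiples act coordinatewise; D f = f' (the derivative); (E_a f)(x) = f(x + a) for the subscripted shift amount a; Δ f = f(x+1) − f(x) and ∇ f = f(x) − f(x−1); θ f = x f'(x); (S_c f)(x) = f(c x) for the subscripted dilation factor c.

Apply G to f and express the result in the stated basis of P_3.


Δ f = (20/3)x^3 + 3x^2 - (1/3)x + 1/3
E_{1} Δ f = (20/3)x^3 + 23x^2 + (77/3)x + 29/3
S_{-2} E_{1} Δ f = -(160/3)x^3 + 92x^2 - (154/3)x + 29/3
(-(3/2)S_{-2}) E_{1} Δ f = 80x^3 - 138x^2 + 77x - 29/2
D f = (20/3)x^3 - 7x^2 + 1
D D f = 20x^2 - 14x
D D D f = 40x - 14
D f = (20/3)x^3 - 7x^2 + 1
θ f = (20/3)x^4 - 7x^3 + x
(D + θ) f = (20/3)x^4 - (1/3)x^3 - 7x^2 + x + 1
Δ (D + θ) f = (80/3)x^3 + 39x^2 + (35/3)x + 1/3
Δ Δ (D + θ) f = 80x^2 + 158x + 232/3
((-(3/2)S_{-2}) ∘ E_{1} ∘ Δ + D^3 + Δ^2 ∘ (D + θ)) f = 80x^3 - 58x^2 + 275x + 293/6

g(x) = 80x^3 - 58x^2 + 275x + 293/6


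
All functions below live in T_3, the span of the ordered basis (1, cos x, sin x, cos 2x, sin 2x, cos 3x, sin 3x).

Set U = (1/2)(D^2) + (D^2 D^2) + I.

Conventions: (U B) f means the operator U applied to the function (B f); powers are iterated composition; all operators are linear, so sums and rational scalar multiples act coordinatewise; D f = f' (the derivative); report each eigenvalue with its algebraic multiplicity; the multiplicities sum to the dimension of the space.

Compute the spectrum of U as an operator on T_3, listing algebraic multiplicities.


image of 1: 1
image of cos x: (3/2)cos x
image of sin x: (3/2)sin x
image of cos 2x: 15cos 2x
image of sin 2x: 15sin 2x
image of cos 3x: (155/2)cos 3x
image of sin 3x: (155/2)sin 3x
the matrix is diagonal; its diagonal is (1, 3/2, 3/2, 15, 15, 155/2, 155/2)
for a triangular matrix the eigenvalues are the diagonal entries, with algebraic multiplicity their repetition count

λ = 1 (multiplicity 1), λ = 3/2 (multiplicity 2), λ = 15 (multiplicity 2), λ = 155/2 (multiplicity 2)


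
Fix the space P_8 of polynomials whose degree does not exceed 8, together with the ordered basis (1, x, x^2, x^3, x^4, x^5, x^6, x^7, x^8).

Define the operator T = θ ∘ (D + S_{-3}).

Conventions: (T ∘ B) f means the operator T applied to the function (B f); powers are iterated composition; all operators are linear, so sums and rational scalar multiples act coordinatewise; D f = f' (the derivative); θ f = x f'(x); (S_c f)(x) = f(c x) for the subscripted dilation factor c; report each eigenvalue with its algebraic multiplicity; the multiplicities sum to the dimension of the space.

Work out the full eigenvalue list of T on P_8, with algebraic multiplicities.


λ = -15309 (multiplicity 1), λ = -1215 (multiplicity 1), λ = -81 (multiplicity 1), λ = -3 (multiplicity 1), λ = 0 (multiplicity 1), λ = 18 (multiplicity 1), λ = 324 (multiplicity 1), λ = 4374 (multiplicity 1), λ = 52488 (multiplicity 1)

image of 1: 0
image of x: -3x
image of x^2: 18x^2 + 2x
image of x^3: -81x^3 + 6x^2
image of x^4: 324x^4 + 12x^3
image of x^5: -1215x^5 + 20x^4
image of x^6: 4374x^6 + 30x^5
image of x^7: -15309x^7 + 42x^6
image of x^8: 52488x^8 + 56x^7
the matrix is upper triangular; its diagonal is (0, -3, 18, -81, 324, -1215, 4374, -15309, 52488)
for a triangular matrix the eigenvalues are the diagonal entries, with algebraic multiplicity their repetition count


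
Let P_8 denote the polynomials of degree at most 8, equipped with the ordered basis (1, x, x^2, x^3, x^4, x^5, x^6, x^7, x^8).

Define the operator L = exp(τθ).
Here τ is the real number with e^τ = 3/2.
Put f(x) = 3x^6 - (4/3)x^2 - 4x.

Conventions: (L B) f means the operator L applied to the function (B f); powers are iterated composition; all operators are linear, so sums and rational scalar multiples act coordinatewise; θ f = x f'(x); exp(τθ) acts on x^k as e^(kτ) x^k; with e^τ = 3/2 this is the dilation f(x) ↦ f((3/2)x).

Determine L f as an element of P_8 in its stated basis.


exp(τθ) x^k = e^(kτ) x^k; with e^τ = 3/2 this sends x^k to (3/2)^k x^k
x ↦ 3/2 x
x^2 ↦ 9/4 x^2
x^6 ↦ 729/64 x^6
applying this coordinatewise to f: exp(τθ) f = (2187/64)x^6 - 3x^2 - 6x

the result is g(x) = (2187/64)x^6 - 3x^2 - 6x


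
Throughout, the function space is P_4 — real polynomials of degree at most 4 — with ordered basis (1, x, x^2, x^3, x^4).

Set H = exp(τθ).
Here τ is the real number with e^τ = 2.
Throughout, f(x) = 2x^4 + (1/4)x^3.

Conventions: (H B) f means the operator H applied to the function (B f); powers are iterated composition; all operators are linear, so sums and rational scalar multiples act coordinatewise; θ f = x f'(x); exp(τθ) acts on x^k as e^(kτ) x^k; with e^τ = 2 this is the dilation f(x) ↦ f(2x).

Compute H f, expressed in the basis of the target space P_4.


exp(τθ) x^k = e^(kτ) x^k; with e^τ = 2 this sends x^k to 2^k x^k
x^3 ↦ 8 x^3
x^4 ↦ 16 x^4
applying this coordinatewise to f: exp(τθ) f = 32x^4 + 2x^3

the image equals g(x) = 32x^4 + 2x^3


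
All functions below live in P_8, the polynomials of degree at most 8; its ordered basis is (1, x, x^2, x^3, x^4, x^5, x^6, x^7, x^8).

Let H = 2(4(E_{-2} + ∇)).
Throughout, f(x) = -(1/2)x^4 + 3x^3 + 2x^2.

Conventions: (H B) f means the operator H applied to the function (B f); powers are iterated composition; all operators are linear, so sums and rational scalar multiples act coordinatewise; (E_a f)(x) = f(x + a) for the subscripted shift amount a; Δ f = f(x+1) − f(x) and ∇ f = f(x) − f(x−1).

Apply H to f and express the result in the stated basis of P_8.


g(x) = -4x^4 + 40x^3 - 128x^2 + 296x - 180

E_{-2} f = -(1/2)x^4 + 7x^3 - 28x^2 + 44x - 24
∇ f = -2x^3 + 12x^2 - 7x + 3/2
(E_{-2} + ∇) f = -(1/2)x^4 + 5x^3 - 16x^2 + 37x - 45/2
(4(E_{-2} + ∇)) f = -2x^4 + 20x^3 - 64x^2 + 148x - 90
(2(4(E_{-2} + ∇))) f = -4x^4 + 40x^3 - 128x^2 + 296x - 180


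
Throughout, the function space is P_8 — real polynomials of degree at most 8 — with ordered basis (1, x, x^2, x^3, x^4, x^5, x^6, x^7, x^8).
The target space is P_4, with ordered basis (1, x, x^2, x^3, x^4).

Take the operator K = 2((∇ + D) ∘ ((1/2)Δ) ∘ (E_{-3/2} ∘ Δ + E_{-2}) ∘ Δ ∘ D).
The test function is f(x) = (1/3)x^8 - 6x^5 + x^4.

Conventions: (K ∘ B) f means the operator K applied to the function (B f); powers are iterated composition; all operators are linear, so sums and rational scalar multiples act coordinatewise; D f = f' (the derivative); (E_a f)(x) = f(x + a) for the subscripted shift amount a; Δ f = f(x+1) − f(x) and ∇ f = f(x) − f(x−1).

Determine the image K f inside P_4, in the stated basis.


the image equals g(x) = 1120x^4 - 1120x^3 + 8960x^2 - 9280x + 14944/3

D f = (8/3)x^7 - 30x^4 + 4x^3
Δ D f = (56/3)x^6 + 56x^5 + (280/3)x^4 - (80/3)x^3 - 112x^2 - (268/3)x - 70/3
Δ (Δ ∘ D) f = 112x^5 + 560x^4 + (3920/3)x^3 + 1320x^2 + (1384/3)x - 60
E_{-3/2} Δ (Δ ∘ D) f = 112x^5 - 280x^4 + (1400/3)x^3 - 780x^2 + (1789/3)x - 415/2
E_{-2} (Δ ∘ D) f = (56/3)x^6 - 168x^5 + (1960/3)x^4 - 1520x^3 + 2288x^2 - 2052x + 2450/3
(E_{-3/2} ∘ Δ + E_{-2}) (Δ ∘ D) f = (56/3)x^6 - 56x^5 + (1120/3)x^4 - (3160/3)x^3 + 1508x^2 - (4367/3)x + 3655/6
Δ (E_{-3/2} ∘ Δ + E_{-2}) (Δ ∘ D) f = 112x^5 + (3920/3)x^3 - 1200x^2 + (3544/3)x - 665
((1/2)Δ) (E_{-3/2} ∘ Δ + E_{-2}) (Δ ∘ D) f = 56x^5 + (1960/3)x^3 - 600x^2 + (1772/3)x - 665/2
∇ ((1/2)Δ) (E_{-3/2} ∘ Δ + E_{-2}) (Δ ∘ D) f = 280x^4 - 560x^3 + 2520x^2 - 3440x + 1900
D ((1/2)Δ) (E_{-3/2} ∘ Δ + E_{-2}) (Δ ∘ D) f = 280x^4 + 1960x^2 - 1200x + 1772/3
(∇ + D) ((1/2)Δ) (E_{-3/2} ∘ Δ + E_{-2}) (Δ ∘ D) f = 560x^4 - 560x^3 + 4480x^2 - 4640x + 7472/3
(2((∇ + D) ∘ ((1/2)Δ) ∘ (E_{-3/2} ∘ Δ + E_{-2}) ∘ Δ ∘ D)) f = 1120x^4 - 1120x^3 + 8960x^2 - 9280x + 14944/3


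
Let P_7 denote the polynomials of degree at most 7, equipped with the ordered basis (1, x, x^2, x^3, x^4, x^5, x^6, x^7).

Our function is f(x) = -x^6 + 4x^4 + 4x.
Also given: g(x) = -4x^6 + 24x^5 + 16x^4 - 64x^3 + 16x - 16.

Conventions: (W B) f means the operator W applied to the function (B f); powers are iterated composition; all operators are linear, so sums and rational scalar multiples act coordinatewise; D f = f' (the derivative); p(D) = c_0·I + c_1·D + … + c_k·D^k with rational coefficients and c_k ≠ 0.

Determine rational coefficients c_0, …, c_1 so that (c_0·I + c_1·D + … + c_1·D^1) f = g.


c_0 = 4, c_1 = -4

D^0 f = -x^6 + 4x^4 + 4x
D^1 f = -6x^5 + 16x^3 + 4
matching coefficients of g against c_0 f + c_1 Df + … from the top degree down determines the c_i
solution: c_0 = 4, c_1 = -4


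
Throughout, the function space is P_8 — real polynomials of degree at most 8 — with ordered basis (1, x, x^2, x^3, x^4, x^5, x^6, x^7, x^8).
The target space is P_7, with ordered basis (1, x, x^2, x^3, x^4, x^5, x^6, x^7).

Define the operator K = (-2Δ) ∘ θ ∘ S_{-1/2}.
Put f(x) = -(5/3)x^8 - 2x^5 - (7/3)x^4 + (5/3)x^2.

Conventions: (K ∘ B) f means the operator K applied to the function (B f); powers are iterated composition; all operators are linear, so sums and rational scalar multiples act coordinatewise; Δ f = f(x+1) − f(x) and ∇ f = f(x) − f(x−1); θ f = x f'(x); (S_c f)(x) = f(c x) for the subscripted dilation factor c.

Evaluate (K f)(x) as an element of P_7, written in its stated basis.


S_{-1/2} f = -(5/768)x^8 + (1/16)x^5 - (7/48)x^4 + (5/12)x^2
θ S_{-1/2} f = -(5/96)x^8 + (5/16)x^5 - (7/12)x^4 + (5/6)x^2
Δ (θ ∘ S_{-1/2}) f = -(5/12)x^7 - (35/24)x^6 - (35/12)x^5 - (25/12)x^4 - (17/8)x^3 - (11/6)x^2 + (23/48)x + 49/96
(-2Δ) (θ ∘ S_{-1/2}) f = (5/6)x^7 + (35/12)x^6 + (35/6)x^5 + (25/6)x^4 + (17/4)x^3 + (11/3)x^2 - (23/24)x - 49/48

the image equals g(x) = (5/6)x^7 + (35/12)x^6 + (35/6)x^5 + (25/6)x^4 + (17/4)x^3 + (11/3)x^2 - (23/24)x - 49/48


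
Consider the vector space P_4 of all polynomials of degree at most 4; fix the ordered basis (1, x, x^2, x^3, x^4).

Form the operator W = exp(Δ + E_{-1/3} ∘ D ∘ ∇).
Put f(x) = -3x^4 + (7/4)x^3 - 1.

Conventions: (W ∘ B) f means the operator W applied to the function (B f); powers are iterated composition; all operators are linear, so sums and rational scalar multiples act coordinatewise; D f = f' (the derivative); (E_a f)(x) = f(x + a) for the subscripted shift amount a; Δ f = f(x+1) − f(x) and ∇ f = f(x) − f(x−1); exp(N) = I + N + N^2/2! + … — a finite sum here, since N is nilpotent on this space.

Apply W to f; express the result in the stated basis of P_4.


the image equals g(x) = -3x^4 - (41/4)x^3 - (267/4)x^2 - 51x - 223/2

order-1 term: -12x^3 - (195/4)x^2 + (255/4)x - 38
order-2 term: -18x^2 - (411/4)x - 69/4
order-3 term: -12x - 209/4
order-4 term: -3
the series for exp(Δ + E_{-1/3} ∘ D ∘ ∇) f terminates at order 4
exp(Δ + E_{-1/3} ∘ D ∘ ∇) f = -3x^4 - (41/4)x^3 - (267/4)x^2 - 51x - 223/2


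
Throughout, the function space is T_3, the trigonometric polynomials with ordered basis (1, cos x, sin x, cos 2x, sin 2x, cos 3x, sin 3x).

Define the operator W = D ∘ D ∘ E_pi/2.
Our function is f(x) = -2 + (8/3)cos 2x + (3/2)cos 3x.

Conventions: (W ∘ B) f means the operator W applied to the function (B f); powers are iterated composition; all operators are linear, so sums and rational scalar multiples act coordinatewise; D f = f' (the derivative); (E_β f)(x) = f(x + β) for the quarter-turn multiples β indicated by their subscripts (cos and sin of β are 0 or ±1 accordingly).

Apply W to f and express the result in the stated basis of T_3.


E_pi/2 f = -2 - (8/3)cos 2x + (3/2)sin 3x
D E_pi/2 f = (16/3)sin 2x + (9/2)cos 3x
D D E_pi/2 f = (32/3)cos 2x - (27/2)sin 3x

the result is g(x) = (32/3)cos 2x - (27/2)sin 3x


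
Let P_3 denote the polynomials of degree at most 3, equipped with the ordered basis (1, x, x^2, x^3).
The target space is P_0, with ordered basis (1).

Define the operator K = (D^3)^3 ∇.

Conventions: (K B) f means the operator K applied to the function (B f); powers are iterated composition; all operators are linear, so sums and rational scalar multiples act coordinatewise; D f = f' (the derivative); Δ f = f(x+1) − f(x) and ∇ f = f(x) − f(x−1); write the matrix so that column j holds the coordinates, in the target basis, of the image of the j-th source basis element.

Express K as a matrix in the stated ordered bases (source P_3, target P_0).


the matrix is [[0, 0, 0, 0]] (rows listed top to bottom)

image of 1: 0
image of x: 0
image of x^2: 0
image of x^3: 0
each image's coordinates form column j of the matrix


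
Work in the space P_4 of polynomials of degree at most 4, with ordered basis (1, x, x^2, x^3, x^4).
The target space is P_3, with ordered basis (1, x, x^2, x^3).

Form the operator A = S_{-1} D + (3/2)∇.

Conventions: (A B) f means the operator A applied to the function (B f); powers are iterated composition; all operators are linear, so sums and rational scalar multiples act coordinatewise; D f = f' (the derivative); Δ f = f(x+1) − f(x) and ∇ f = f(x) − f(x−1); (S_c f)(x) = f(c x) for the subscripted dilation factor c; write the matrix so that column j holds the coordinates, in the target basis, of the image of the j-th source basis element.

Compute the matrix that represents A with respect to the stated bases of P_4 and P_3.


image of 1: 0
image of x: 5/2
image of x^2: x - 3/2
image of x^3: (15/2)x^2 - (9/2)x + 3/2
image of x^4: 2x^3 - 9x^2 + 6x - 3/2
each image's coordinates form column j of the matrix

the matrix is [[0, 5/2, -3/2, 3/2, -3/2]; [0, 0, 1, -9/2, 6]; [0, 0, 0, 15/2, -9]; [0, 0, 0, 0, 2]] (rows listed top to bottom)


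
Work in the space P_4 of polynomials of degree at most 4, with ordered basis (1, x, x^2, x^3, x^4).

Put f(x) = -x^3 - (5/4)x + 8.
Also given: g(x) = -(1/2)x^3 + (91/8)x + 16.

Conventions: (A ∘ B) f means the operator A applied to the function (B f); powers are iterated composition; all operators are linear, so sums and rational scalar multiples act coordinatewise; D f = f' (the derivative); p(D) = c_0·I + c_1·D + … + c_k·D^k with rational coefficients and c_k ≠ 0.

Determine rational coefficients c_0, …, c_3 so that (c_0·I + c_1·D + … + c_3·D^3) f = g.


D^0 f = -x^3 - (5/4)x + 8
D^1 f = -3x^2 - 5/4
D^2 f = -6x
D^3 f = -6
matching coefficients of g against c_0 f + c_1 Df + … from the top degree down determines the c_i
solution: c_0 = 1/2, c_1 = 0, c_2 = -2, c_3 = -2

c_0 = 1/2, c_1 = 0, c_2 = -2, c_3 = -2


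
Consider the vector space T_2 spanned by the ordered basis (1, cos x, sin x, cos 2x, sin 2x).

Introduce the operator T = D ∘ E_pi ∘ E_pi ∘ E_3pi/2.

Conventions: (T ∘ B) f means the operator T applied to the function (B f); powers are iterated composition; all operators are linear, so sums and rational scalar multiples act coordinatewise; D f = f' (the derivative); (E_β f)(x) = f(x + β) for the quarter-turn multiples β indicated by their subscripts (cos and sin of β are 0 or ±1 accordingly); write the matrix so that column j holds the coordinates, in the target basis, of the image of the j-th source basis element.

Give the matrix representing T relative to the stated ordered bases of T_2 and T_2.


the matrix is [[0, 0, 0, 0, 0]; [0, 1, 0, 0, 0]; [0, 0, 1, 0, 0]; [0, 0, 0, 0, -2]; [0, 0, 0, 2, 0]] (rows listed top to bottom)

image of 1: 0
image of cos x: cos x
image of sin x: sin x
image of cos 2x: 2sin 2x
image of sin 2x: -2cos 2x
each image's coordinates form column j of the matrix


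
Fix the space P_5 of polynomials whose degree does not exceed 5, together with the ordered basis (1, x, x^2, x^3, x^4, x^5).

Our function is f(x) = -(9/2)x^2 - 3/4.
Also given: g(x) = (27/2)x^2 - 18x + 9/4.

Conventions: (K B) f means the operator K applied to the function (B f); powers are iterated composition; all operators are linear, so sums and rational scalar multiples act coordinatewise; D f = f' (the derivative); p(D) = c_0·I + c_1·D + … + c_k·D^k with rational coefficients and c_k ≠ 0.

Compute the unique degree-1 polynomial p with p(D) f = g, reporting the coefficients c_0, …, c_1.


c_0 = -3, c_1 = 2

D^0 f = -(9/2)x^2 - 3/4
D^1 f = -9x
matching coefficients of g against c_0 f + c_1 Df + … from the top degree down determines the c_i
solution: c_0 = -3, c_1 = 2


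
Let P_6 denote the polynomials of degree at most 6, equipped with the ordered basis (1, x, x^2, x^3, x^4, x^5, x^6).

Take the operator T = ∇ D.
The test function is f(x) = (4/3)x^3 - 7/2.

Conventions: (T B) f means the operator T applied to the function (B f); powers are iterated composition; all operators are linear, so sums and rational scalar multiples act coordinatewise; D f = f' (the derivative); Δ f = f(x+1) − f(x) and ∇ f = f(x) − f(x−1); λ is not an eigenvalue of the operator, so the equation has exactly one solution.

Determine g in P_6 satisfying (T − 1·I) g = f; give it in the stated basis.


the image equals g(x) = -(4/3)x^3 - 8x + 15/2

write g with unknown coordinates in the stated basis and equate coefficients in (T − 1·I) g = f
solving from the highest basis element down gives g = -(4/3)x^3 - 8x + 15/2
check: T g = -8x + 4
so T g − 1·g = (4/3)x^3 - 7/2 = f ✓


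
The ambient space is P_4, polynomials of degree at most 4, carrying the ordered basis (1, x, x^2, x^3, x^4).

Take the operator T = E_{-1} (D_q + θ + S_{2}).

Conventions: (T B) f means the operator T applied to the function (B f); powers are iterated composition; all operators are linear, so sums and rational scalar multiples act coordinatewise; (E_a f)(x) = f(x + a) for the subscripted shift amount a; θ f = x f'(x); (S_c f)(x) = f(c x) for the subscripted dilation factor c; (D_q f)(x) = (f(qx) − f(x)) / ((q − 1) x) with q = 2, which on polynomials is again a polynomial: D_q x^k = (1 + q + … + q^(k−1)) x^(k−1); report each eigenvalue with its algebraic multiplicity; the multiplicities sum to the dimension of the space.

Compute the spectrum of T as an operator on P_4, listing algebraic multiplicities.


image of 1: 1
image of x: 3x - 2
image of x^2: 6x^2 - 9x + 3
image of x^3: 11x^3 - 26x^2 + 19x - 4
image of x^4: 20x^4 - 65x^3 + 75x^2 - 35x + 5
the matrix is upper triangular; its diagonal is (1, 3, 6, 11, 20)
for a triangular matrix the eigenvalues are the diagonal entries, with algebraic multiplicity their repetition count

λ = 1 (multiplicity 1), λ = 3 (multiplicity 1), λ = 6 (multiplicity 1), λ = 11 (multiplicity 1), λ = 20 (multiplicity 1)


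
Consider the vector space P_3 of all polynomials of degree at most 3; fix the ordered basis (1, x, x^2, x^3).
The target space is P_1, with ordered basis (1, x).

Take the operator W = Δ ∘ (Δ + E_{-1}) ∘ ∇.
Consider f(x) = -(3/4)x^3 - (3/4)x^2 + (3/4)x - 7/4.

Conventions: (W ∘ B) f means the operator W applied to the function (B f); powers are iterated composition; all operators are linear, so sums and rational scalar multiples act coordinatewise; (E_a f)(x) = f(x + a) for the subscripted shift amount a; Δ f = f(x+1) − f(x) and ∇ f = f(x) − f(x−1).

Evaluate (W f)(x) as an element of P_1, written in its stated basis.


∇ f = -(9/4)x^2 + (3/4)x + 3/4
Δ ∇ f = -(9/2)x - 3/2
E_{-1} ∇ f = -(9/4)x^2 + (21/4)x - 9/4
(Δ + E_{-1}) ∇ f = -(9/4)x^2 + (3/4)x - 15/4
Δ (Δ + E_{-1}) ∇ f = -(9/2)x - 3/2

the result is g(x) = -(9/2)x - 3/2


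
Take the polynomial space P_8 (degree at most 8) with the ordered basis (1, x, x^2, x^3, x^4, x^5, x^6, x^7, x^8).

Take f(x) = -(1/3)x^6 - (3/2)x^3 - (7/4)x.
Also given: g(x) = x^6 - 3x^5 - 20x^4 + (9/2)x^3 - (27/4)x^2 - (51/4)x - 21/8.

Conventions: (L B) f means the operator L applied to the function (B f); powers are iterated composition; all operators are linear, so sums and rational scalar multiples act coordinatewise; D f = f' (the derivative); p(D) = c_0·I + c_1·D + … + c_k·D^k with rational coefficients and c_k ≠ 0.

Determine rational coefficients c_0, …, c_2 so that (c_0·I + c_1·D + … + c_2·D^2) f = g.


D^0 f = -(1/3)x^6 - (3/2)x^3 - (7/4)x
D^1 f = -2x^5 - (9/2)x^2 - 7/4
D^2 f = -10x^4 - 9x
matching coefficients of g against c_0 f + c_1 Df + … from the top degree down determines the c_i
solution: c_0 = -3, c_1 = 3/2, c_2 = 2

c_0 = -3, c_1 = 3/2, c_2 = 2


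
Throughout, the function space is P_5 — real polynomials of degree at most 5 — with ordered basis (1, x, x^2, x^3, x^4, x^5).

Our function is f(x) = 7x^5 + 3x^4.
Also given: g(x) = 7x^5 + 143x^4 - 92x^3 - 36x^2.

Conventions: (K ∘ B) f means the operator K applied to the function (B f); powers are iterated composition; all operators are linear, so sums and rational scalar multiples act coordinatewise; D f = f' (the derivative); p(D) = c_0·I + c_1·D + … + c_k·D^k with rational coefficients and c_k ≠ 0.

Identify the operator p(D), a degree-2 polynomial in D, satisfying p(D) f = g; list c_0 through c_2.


D^0 f = 7x^5 + 3x^4
D^1 f = 35x^4 + 12x^3
D^2 f = 140x^3 + 36x^2
matching coefficients of g against c_0 f + c_1 Df + … from the top degree down determines the c_i
solution: c_0 = 1, c_1 = 4, c_2 = -1

c_0 = 1, c_1 = 4, c_2 = -1


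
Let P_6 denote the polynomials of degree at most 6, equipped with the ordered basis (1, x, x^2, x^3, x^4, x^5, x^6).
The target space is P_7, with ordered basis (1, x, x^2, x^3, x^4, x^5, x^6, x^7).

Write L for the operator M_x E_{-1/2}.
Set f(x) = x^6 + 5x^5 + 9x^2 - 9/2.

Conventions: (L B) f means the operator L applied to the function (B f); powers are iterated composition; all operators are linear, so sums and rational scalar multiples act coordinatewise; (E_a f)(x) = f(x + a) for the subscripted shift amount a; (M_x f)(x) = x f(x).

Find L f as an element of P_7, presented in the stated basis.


the result is g(x) = x^7 + 2x^6 - (35/4)x^5 + 10x^4 + (59/16)x^3 - (61/8)x^2 - (153/64)x

E_{-1/2} f = x^6 + 2x^5 - (35/4)x^4 + 10x^3 + (59/16)x^2 - (61/8)x - 153/64
M_x E_{-1/2} f = x^7 + 2x^6 - (35/4)x^5 + 10x^4 + (59/16)x^3 - (61/8)x^2 - (153/64)x


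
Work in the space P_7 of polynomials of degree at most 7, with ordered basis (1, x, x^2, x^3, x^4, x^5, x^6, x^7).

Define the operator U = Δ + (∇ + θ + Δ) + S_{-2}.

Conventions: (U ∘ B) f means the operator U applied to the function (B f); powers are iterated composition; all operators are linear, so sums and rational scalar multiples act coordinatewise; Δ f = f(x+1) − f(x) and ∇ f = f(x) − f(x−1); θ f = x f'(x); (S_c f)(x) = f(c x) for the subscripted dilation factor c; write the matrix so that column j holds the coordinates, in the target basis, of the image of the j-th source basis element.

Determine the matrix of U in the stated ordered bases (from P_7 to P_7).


image of 1: 1
image of x: -x + 3
image of x^2: 6x^2 + 6x + 1
image of x^3: -5x^3 + 9x^2 + 3x + 3
image of x^4: 20x^4 + 12x^3 + 6x^2 + 12x + 1
image of x^5: -27x^5 + 15x^4 + 10x^3 + 30x^2 + 5x + 3
image of x^6: 70x^6 + 18x^5 + 15x^4 + 60x^3 + 15x^2 + 18x + 1
image of x^7: -121x^7 + 21x^6 + 21x^5 + 105x^4 + 35x^3 + 63x^2 + 7x + 3
each image's coordinates form column j of the matrix

the matrix is [[1, 3, 1, 3, 1, 3, 1, 3]; [0, -1, 6, 3, 12, 5, 18, 7]; [0, 0, 6, 9, 6, 30, 15, 63]; [0, 0, 0, -5, 12, 10, 60, 35]; [0, 0, 0, 0, 20, 15, 15, 105]; [0, 0, 0, 0, 0, -27, 18, 21]; [0, 0, 0, 0, 0, 0, 70, 21]; [0, 0, 0, 0, 0, 0, 0, -121]] (rows listed top to bottom)


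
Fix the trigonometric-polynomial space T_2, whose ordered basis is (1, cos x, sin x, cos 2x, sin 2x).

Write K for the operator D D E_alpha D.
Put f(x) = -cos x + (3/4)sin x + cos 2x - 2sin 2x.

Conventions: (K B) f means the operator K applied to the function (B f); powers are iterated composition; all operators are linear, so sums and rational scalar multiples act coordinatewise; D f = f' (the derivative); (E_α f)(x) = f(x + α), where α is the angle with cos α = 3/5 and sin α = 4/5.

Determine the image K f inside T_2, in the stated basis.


the result is g(x) = -(5/4)cos x + (16/5)cos 2x - (88/5)sin 2x

D f = (3/4)cos x + sin x - 4cos 2x - 2sin 2x
E_alpha D f = (5/4)cos x - (4/5)cos 2x + (22/5)sin 2x
D (E_alpha D) f = -(5/4)sin x + (44/5)cos 2x + (8/5)sin 2x
D D (E_alpha D) f = -(5/4)cos x + (16/5)cos 2x - (88/5)sin 2x


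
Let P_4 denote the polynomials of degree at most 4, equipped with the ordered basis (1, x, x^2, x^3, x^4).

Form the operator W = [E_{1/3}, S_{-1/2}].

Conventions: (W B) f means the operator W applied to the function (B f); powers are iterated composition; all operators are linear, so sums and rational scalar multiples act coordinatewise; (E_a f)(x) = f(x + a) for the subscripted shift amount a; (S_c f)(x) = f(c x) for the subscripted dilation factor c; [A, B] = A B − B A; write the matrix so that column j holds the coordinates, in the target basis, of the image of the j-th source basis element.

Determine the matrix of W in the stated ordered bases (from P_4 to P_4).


the matrix is [[0, -1/2, -1/12, -1/24, -5/432]; [0, 0, 1/2, 1/8, 1/12]; [0, 0, 0, -3/8, -1/8]; [0, 0, 0, 0, 1/4]; [0, 0, 0, 0, 0]] (rows listed top to bottom)

image of 1: 0
image of x: -1/2
image of x^2: (1/2)x - 1/12
image of x^3: -(3/8)x^2 + (1/8)x - 1/24
image of x^4: (1/4)x^3 - (1/8)x^2 + (1/12)x - 5/432
each image's coordinates form column j of the matrix


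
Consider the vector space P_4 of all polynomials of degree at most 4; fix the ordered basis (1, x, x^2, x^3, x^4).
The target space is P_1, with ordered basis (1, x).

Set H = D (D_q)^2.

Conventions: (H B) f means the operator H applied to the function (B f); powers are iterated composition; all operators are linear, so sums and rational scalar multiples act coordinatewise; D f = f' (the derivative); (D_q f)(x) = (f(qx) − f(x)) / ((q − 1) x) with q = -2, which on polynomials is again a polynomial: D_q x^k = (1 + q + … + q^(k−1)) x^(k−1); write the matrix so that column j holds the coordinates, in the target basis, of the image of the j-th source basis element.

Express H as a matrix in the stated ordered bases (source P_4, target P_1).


the matrix is [[0, 0, 0, -3, 0]; [0, 0, 0, 0, -30]] (rows listed top to bottom)

image of 1: 0
image of x: 0
image of x^2: 0
image of x^3: -3
image of x^4: -30x
each image's coordinates form column j of the matrix


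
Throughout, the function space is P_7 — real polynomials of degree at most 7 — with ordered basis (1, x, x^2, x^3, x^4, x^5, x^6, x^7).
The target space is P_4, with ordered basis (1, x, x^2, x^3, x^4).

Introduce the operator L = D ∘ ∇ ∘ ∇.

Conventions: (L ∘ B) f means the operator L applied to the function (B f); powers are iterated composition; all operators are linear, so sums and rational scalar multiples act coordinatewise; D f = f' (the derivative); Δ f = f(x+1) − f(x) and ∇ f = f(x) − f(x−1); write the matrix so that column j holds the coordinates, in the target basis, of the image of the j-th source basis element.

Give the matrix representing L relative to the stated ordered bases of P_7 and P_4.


image of 1: 0
image of x: 0
image of x^2: 0
image of x^3: 6
image of x^4: 24x - 24
image of x^5: 60x^2 - 120x + 70
image of x^6: 120x^3 - 360x^2 + 420x - 180
image of x^7: 210x^4 - 840x^3 + 1470x^2 - 1260x + 434
each image's coordinates form column j of the matrix

the matrix is [[0, 0, 0, 6, -24, 70, -180, 434]; [0, 0, 0, 0, 24, -120, 420, -1260]; [0, 0, 0, 0, 0, 60, -360, 1470]; [0, 0, 0, 0, 0, 0, 120, -840]; [0, 0, 0, 0, 0, 0, 0, 210]] (rows listed top to bottom)


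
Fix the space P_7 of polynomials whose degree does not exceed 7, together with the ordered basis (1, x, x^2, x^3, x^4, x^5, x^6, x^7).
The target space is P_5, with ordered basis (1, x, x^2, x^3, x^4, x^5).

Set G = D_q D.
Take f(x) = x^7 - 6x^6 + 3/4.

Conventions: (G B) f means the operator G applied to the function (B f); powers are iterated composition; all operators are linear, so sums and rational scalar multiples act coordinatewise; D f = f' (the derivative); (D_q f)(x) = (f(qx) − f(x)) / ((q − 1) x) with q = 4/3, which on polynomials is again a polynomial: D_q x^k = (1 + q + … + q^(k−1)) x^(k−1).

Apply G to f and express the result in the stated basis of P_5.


the result is g(x) = (23569/243)x^5 - (3124/9)x^4

D f = 7x^6 - 36x^5
D_q D f = (23569/243)x^5 - (3124/9)x^4


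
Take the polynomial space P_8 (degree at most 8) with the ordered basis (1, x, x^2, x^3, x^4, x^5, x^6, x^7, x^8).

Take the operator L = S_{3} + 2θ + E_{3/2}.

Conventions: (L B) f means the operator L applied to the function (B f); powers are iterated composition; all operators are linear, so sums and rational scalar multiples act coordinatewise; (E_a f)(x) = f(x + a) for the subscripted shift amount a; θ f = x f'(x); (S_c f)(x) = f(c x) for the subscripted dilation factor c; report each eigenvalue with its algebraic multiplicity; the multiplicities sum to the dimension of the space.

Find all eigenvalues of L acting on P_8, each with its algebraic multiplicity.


λ = 2 (multiplicity 1), λ = 6 (multiplicity 1), λ = 14 (multiplicity 1), λ = 34 (multiplicity 1), λ = 90 (multiplicity 1), λ = 254 (multiplicity 1), λ = 742 (multiplicity 1), λ = 2202 (multiplicity 1), λ = 6578 (multiplicity 1)

image of 1: 2
image of x: 6x + 3/2
image of x^2: 14x^2 + 3x + 9/4
image of x^3: 34x^3 + (9/2)x^2 + (27/4)x + 27/8
image of x^4: 90x^4 + 6x^3 + (27/2)x^2 + (27/2)x + 81/16
image of x^5: 254x^5 + (15/2)x^4 + (45/2)x^3 + (135/4)x^2 + (405/16)x + 243/32
image of x^6: 742x^6 + 9x^5 + (135/4)x^4 + (135/2)x^3 + (1215/16)x^2 + (729/16)x + 729/64
image of x^7: 2202x^7 + (21/2)x^6 + (189/4)x^5 + (945/8)x^4 + (2835/16)x^3 + (5103/32)x^2 + (5103/64)x + 2187/128
image of x^8: 6578x^8 + 12x^7 + 63x^6 + 189x^5 + (2835/8)x^4 + (1701/4)x^3 + (5103/16)x^2 + (2187/16)x + 6561/256
the matrix is upper triangular; its diagonal is (2, 6, 14, 34, 90, 254, 742, 2202, 6578)
for a triangular matrix the eigenvalues are the diagonal entries, with algebraic multiplicity their repetition count


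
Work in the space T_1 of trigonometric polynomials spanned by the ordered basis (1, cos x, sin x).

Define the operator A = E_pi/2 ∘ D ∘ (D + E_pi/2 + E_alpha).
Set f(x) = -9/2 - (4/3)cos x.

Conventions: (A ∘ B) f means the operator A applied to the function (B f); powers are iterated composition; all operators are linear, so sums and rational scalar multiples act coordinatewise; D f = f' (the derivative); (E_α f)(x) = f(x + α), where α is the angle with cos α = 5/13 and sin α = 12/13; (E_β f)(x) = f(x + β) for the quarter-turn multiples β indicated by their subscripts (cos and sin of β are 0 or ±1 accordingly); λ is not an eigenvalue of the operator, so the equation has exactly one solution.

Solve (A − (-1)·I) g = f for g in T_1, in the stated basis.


write g with unknown coordinates in the stated basis and equate coefficients in (A − (-1)·I) g = f
solving from the highest basis element down gives g = -9/2 - (8/87)cos x + (38/87)sin x
check: A g = -(36/29)cos x - (38/87)sin x
so A g − (-1)·g = -9/2 - (4/3)cos x = f ✓

the image equals g(x) = -9/2 - (8/87)cos x + (38/87)sin x


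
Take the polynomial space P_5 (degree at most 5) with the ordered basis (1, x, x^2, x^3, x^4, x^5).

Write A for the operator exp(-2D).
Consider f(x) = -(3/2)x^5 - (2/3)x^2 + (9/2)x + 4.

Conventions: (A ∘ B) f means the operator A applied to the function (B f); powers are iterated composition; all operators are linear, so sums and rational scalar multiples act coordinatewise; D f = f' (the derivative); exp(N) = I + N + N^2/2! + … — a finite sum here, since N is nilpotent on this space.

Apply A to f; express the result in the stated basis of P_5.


order-1 term: 15x^4 + (8/3)x - 9
order-2 term: -60x^3 - 8/3
order-3 term: 120x^2
order-4 term: -120x
order-5 term: 48
the series for exp(-2D) f terminates at order 5
exp(-2D) f = -(3/2)x^5 + 15x^4 - 60x^3 + (358/3)x^2 - (677/6)x + 121/3

the image equals g(x) = -(3/2)x^5 + 15x^4 - 60x^3 + (358/3)x^2 - (677/6)x + 121/3


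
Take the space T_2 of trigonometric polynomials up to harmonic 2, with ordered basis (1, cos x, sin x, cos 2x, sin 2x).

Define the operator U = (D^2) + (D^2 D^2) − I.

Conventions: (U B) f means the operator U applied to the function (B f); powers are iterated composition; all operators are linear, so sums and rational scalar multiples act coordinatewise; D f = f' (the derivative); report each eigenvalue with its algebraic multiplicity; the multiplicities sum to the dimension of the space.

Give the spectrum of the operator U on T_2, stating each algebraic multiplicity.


image of 1: -1
image of cos x: -cos x
image of sin x: -sin x
image of cos 2x: 11cos 2x
image of sin 2x: 11sin 2x
the matrix is diagonal; its diagonal is (-1, -1, -1, 11, 11)
for a triangular matrix the eigenvalues are the diagonal entries, with algebraic multiplicity their repetition count

λ = -1 (multiplicity 3), λ = 11 (multiplicity 2)


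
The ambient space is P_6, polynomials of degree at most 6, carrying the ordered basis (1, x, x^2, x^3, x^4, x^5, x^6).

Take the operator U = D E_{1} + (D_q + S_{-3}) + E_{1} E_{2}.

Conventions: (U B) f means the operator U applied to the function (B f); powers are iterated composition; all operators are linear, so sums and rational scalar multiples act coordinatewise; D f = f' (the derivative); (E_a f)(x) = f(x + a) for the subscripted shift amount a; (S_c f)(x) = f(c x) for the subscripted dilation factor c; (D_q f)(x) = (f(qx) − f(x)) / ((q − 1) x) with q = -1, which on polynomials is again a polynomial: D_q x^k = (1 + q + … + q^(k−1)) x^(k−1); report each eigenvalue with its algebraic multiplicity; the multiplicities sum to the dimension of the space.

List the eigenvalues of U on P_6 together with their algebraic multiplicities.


image of 1: 2
image of x: -2x + 5
image of x^2: 10x^2 + 8x + 11
image of x^3: -26x^3 + 13x^2 + 33x + 30
image of x^4: 82x^4 + 16x^3 + 66x^2 + 120x + 85
image of x^5: -242x^5 + 21x^4 + 110x^3 + 300x^2 + 425x + 248
image of x^6: 730x^6 + 24x^5 + 165x^4 + 600x^3 + 1275x^2 + 1488x + 735
the matrix is upper triangular; its diagonal is (2, -2, 10, -26, 82, -242, 730)
for a triangular matrix the eigenvalues are the diagonal entries, with algebraic multiplicity their repetition count

λ = -242 (multiplicity 1), λ = -26 (multiplicity 1), λ = -2 (multiplicity 1), λ = 2 (multiplicity 1), λ = 10 (multiplicity 1), λ = 82 (multiplicity 1), λ = 730 (multiplicity 1)


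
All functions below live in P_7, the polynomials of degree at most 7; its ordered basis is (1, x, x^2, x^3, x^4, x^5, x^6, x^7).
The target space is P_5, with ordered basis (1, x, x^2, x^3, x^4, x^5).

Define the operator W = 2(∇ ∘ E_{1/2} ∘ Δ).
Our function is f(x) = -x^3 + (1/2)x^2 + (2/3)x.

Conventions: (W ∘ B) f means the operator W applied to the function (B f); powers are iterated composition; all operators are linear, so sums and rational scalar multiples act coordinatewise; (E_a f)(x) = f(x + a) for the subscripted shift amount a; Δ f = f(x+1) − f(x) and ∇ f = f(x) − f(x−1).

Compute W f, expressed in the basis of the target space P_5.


Δ f = -3x^2 - 2x + 1/6
E_{1/2} Δ f = -3x^2 - 5x - 19/12
∇ E_{1/2} Δ f = -6x - 2
(2(∇ ∘ E_{1/2} ∘ Δ)) f = -12x - 4

the image equals g(x) = -12x - 4


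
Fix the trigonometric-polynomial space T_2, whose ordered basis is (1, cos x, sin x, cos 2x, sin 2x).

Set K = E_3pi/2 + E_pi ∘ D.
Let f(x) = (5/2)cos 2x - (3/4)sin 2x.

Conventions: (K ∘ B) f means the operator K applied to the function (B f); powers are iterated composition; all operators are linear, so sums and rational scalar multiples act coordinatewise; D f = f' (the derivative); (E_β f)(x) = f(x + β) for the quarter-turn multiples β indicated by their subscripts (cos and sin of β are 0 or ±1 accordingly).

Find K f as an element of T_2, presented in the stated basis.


g(x) = -4cos 2x - (17/4)sin 2x

E_3pi/2 f = -(5/2)cos 2x + (3/4)sin 2x
D f = -(3/2)cos 2x - 5sin 2x
E_pi D f = -(3/2)cos 2x - 5sin 2x
(E_3pi/2 + E_pi ∘ D) f = -4cos 2x - (17/4)sin 2x


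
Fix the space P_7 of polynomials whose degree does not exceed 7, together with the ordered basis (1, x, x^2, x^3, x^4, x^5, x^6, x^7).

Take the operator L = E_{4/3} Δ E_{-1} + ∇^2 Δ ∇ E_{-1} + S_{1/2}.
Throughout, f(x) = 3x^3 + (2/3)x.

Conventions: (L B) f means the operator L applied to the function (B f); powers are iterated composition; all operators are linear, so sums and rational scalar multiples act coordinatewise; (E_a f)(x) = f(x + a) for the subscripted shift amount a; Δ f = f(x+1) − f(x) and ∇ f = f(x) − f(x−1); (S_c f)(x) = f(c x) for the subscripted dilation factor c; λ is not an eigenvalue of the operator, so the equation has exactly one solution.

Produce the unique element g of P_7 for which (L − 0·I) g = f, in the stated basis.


the result is g(x) = 24x^3 - 288x^2 + (2740/3)x - 1468/3

write g with unknown coordinates in the stated basis and equate coefficients in (L − 0·I) g = f
solving from the highest basis element down gives g = 24x^3 - 288x^2 + (2740/3)x - 1468/3
check: L g = 3x^3 + (2/3)x
so L g − 0·g = 3x^3 + (2/3)x = f ✓


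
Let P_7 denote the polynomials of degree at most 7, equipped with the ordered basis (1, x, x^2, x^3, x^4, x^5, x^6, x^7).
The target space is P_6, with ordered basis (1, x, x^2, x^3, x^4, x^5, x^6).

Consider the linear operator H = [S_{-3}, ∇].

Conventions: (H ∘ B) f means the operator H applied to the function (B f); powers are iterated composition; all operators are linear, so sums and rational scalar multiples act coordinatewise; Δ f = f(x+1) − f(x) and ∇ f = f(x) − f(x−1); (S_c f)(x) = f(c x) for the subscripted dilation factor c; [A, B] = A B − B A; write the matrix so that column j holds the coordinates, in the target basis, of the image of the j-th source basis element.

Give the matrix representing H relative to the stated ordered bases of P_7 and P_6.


image of 1: 0
image of x: 4
image of x^2: -24x + 8
image of x^3: 108x^2 - 72x + 28
image of x^4: -432x^3 + 432x^2 - 336x + 80
image of x^5: 1620x^4 - 2160x^3 + 2520x^2 - 1200x + 244
image of x^6: -5832x^5 + 9720x^4 - 15120x^3 + 10800x^2 - 4392x + 728
image of x^7: 20412x^6 - 40824x^5 + 79380x^4 - 75600x^3 + 46116x^2 - 15288x + 2188
each image's coordinates form column j of the matrix

the matrix is [[0, 4, 8, 28, 80, 244, 728, 2188]; [0, 0, -24, -72, -336, -1200, -4392, -15288]; [0, 0, 0, 108, 432, 2520, 10800, 46116]; [0, 0, 0, 0, -432, -2160, -15120, -75600]; [0, 0, 0, 0, 0, 1620, 9720, 79380]; [0, 0, 0, 0, 0, 0, -5832, -40824]; [0, 0, 0, 0, 0, 0, 0, 20412]] (rows listed top to bottom)


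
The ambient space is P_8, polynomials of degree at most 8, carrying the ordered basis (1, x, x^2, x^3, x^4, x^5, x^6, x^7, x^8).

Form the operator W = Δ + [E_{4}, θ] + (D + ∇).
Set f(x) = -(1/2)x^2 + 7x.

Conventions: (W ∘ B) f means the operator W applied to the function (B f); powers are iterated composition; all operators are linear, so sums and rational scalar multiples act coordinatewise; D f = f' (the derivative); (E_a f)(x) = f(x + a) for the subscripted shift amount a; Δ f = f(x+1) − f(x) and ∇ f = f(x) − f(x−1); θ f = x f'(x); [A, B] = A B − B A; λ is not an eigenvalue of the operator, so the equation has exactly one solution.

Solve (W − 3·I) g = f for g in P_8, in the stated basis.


write g with unknown coordinates in the stated basis and equate coefficients in (W − 3·I) g = f
solving from the highest basis element down gives g = (1/6)x^2 - (14/9)x - 50/27
check: W g = (7/3)x - 50/9
so W g − 3·g = -(1/2)x^2 + 7x = f ✓

the result is g(x) = (1/6)x^2 - (14/9)x - 50/27


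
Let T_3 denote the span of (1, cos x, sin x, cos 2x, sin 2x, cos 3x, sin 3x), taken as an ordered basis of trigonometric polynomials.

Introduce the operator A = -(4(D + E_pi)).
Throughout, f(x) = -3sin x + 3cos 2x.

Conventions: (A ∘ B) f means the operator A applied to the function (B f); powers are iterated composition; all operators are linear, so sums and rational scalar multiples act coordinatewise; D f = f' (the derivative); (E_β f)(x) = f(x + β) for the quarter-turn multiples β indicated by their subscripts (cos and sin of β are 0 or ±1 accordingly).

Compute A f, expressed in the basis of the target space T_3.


D f = -3cos x - 6sin 2x
E_pi f = 3sin x + 3cos 2x
(D + E_pi) f = -3cos x + 3sin x + 3cos 2x - 6sin 2x
(4(D + E_pi)) f = -12cos x + 12sin x + 12cos 2x - 24sin 2x
(-(4(D + E_pi))) f = 12cos x - 12sin x - 12cos 2x + 24sin 2x

the image equals g(x) = 12cos x - 12sin x - 12cos 2x + 24sin 2x
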